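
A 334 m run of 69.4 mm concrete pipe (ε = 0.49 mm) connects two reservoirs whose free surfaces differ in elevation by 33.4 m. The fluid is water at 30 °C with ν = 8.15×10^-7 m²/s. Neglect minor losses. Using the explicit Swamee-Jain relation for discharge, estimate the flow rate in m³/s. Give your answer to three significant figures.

Swamee-Jain (Type II): Q = -0.965·√(gD⁵h_f/L)·ln[ε/(3.7D) + √(3.17ν²L/(gD³h_f))]
√(gD⁵h_f/L) = √(9.81·0.0694⁵·33.4/334) = 0.001257
ε/(3.7D) = 0.00191; √(3.17ν²L/(gD³h_f)) = 8.01×10^-5
Q = -0.965·0.001257·ln(0.001988) = 0.007544 m³/s
Check: V = 1.99 m/s, Re = 1.70×10^5, f = 0.03444, h_f = 33.6 m ≈ 33.4 m ✓

Q ≈ 0.00754 m³/s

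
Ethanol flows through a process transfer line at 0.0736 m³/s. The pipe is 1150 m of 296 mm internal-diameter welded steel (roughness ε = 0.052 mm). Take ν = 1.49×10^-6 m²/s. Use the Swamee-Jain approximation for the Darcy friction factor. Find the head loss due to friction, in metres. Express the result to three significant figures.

h_f ≈ 3.81 m

V = 4Q/(πD²) = 4·0.0736/(π·0.296²) = 1.070 m/s
Re = VD/ν = 1.070·0.296/1.49×10^-6 = 2.12×10^5 → turbulent
ε/D = 0.052/296 = 1.76×10^-4
Swamee-Jain: f = 0.01682
h_f = f(L/D)V²/(2g) = 0.01682·(1150/0.296)·1.070²/(2·9.81) = 3.810 m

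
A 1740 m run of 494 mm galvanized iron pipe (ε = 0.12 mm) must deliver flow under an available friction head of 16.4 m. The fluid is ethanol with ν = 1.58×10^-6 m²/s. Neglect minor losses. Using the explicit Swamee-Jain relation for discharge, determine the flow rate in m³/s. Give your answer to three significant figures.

Swamee-Jain (Type II): Q = -0.965·√(gD⁵h_f/L)·ln[ε/(3.7D) + √(3.17ν²L/(gD³h_f))]
√(gD⁵h_f/L) = √(9.81·0.494⁵·16.4/1740) = 0.05216
ε/(3.7D) = 6.57×10^-5; √(3.17ν²L/(gD³h_f)) = 2.66×10^-5
Q = -0.965·0.05216·ln(9.230×10^-5) = 0.4676 m³/s
Check: V = 2.44 m/s, Re = 7.63×10^5, f = 0.01545, h_f = 16.5 m ≈ 16.4 m ✓

Q ≈ 0.468 m³/s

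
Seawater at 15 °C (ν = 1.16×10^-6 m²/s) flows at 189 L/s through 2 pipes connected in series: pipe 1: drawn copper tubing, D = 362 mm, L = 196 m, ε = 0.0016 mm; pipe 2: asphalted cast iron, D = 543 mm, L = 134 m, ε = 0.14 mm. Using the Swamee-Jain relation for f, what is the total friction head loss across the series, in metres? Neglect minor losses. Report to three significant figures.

H ≈ 1.33 m

Pipe 1: V = 1.836 m/s, Re = 5.73×10^5, ε/D = 4.42×10^-6, f = 0.01286, h_1 = f(L/D)V²/2g = 1.196 m
Pipe 2: V = 0.8162 m/s, Re = 3.82×10^5, ε/D = 2.58×10^-4, f = 0.01638, h_2 = f(L/D)V²/2g = 0.1372 m
Series → Q common, losses add: H = Σh = 1.334 m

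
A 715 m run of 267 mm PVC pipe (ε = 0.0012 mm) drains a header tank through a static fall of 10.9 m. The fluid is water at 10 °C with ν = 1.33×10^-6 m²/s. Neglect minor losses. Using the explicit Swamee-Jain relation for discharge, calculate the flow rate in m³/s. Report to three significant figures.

Q ≈ 0.137 m³/s

Swamee-Jain (Type II): Q = -0.965·√(gD⁵h_f/L)·ln[ε/(3.7D) + √(3.17ν²L/(gD³h_f))]
√(gD⁵h_f/L) = √(9.81·0.267⁵·10.9/715) = 0.01425
ε/(3.7D) = 1.21×10^-6; √(3.17ν²L/(gD³h_f)) = 4.44×10^-5
Q = -0.965·0.01425·ln(4.560×10^-5) = 0.1374 m³/s
Check: V = 2.45 m/s, Re = 4.93×10^5, f = 0.01320, h_f = 10.8 m ≈ 10.9 m ✓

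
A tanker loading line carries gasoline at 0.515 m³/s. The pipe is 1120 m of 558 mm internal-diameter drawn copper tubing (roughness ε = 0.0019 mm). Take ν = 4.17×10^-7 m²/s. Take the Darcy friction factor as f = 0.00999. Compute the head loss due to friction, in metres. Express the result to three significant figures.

V = 4Q/(πD²) = 4·0.515/(π·0.558²) = 2.106 m/s
h_f = f(L/D)V²/(2g) = 0.009990·(1120/0.558)·2.106²/(2·9.81) = 4.533 m

h_f ≈ 4.53 m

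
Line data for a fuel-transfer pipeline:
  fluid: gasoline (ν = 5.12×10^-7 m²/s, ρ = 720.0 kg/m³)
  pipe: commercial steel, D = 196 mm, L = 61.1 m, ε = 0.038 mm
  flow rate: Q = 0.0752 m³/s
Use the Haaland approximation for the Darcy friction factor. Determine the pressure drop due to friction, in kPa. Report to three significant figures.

V = 4Q/(πD²) = 4·0.0752/(π·0.196²) = 2.492 m/s
Re = VD/ν = 2.492·0.196/5.12×10^-7 = 9.54×10^5 → turbulent
ε/D = 0.038/196 = 1.94×10^-4
Haaland: f = 0.01457
h_f = f(L/D)V²/(2g) = 0.01457·(61.1/0.196)·2.492²/(2·9.81) = 1.438 m
Δp = ρg·h_f = 720.0·9.81·1.438 = 10.16 kPa

Δp ≈ 10.2 kPa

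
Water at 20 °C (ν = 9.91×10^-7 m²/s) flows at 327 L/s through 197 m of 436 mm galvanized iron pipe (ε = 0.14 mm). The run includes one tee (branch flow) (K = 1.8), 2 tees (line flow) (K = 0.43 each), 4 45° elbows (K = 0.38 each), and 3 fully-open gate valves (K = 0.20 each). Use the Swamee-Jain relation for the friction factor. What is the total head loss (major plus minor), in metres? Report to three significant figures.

V = 4Q/(πD²) = 2.190 m/s; V²/2g = 0.2445 m
Re = 9.64×10^5, ε/D = 3.21×10^-4 → f = 0.01597 (Swamee-Jain)
Major: h_f = f(L/D)·V²/2g = 0.01597·451.8·0.2445 = 1.764 m
Minor: ΣK = 4.78; h_m = ΣK·V²/2g = 1.169 m
Total H_L = 1.764 + 1.169 = 2.933 m

H_L ≈ 2.93 m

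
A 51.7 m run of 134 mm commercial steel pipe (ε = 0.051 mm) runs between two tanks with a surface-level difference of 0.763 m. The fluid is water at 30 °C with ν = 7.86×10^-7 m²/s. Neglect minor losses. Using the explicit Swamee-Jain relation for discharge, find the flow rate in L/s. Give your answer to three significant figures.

Swamee-Jain (Type II): Q = -0.965·√(gD⁵h_f/L)·ln[ε/(3.7D) + √(3.17ν²L/(gD³h_f))]
√(gD⁵h_f/L) = √(9.81·0.134⁵·0.763/51.7) = 0.002501
ε/(3.7D) = 1.03×10^-4; √(3.17ν²L/(gD³h_f)) = 7.50×10^-5
Q = -0.965·0.002501·ln(1.778×10^-4) = 0.02084 m³/s
Check: V = 1.48 m/s, Re = 2.52×10^5, f = 0.01787, h_f = 0.767 m ≈ 0.763 m ✓

Q ≈ 20.8 L/s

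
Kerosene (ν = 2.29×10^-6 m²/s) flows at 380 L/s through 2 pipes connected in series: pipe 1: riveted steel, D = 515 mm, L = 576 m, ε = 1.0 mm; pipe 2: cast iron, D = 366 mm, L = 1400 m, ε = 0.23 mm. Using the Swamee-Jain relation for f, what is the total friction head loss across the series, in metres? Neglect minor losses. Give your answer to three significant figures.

H ≈ 51.4 m

Pipe 1: V = 1.824 m/s, Re = 4.10×10^5, ε/D = 0.00194, f = 0.02382, h_1 = f(L/D)V²/2g = 4.518 m
Pipe 2: V = 3.612 m/s, Re = 5.77×10^5, ε/D = 6.28×10^-4, f = 0.01843, h_2 = f(L/D)V²/2g = 46.87 m
Series → Q common, losses add: H = Σh = 51.38 m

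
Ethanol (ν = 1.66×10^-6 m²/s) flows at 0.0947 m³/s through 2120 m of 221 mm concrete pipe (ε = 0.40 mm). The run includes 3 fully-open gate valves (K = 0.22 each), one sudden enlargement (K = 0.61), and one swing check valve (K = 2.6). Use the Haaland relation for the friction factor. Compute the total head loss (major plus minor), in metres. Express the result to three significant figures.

V = 4Q/(πD²) = 2.469 m/s; V²/2g = 0.3106 m
Re = 3.29×10^5, ε/D = 0.00181 → f = 0.02338 (Haaland)
Major: h_f = f(L/D)·V²/2g = 0.02338·9593·0.3106 = 69.66 m
Minor: ΣK = 3.87; h_m = ΣK·V²/2g = 1.202 m
Total H_L = 69.66 + 1.202 = 70.86 m

H_L ≈ 70.9 m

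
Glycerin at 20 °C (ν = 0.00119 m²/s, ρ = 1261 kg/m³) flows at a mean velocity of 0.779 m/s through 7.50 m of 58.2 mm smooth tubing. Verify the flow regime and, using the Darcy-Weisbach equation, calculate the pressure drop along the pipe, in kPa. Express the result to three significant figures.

Re = VD/ν = 0.779·0.05820/0.00119 = 38.1 → laminar (Re < 2300)
f = 64/Re = 1.680
h_f = f(L/D)V²/(2g) = 1.680·(7.50/0.05820)·0.779²/(2·9.81) = 6.695 m
Δp = ρg·h_f = 1261·9.81·6.695 = 82.83 kPa

Δp ≈ 82.8 kPa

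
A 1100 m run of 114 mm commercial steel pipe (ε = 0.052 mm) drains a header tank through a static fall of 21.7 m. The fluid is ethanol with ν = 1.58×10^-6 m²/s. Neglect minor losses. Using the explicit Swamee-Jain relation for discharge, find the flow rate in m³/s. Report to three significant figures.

Swamee-Jain (Type II): Q = -0.965·√(gD⁵h_f/L)·ln[ε/(3.7D) + √(3.17ν²L/(gD³h_f))]
√(gD⁵h_f/L) = √(9.81·0.114⁵·21.7/1100) = 0.001930
ε/(3.7D) = 1.23×10^-4; √(3.17ν²L/(gD³h_f)) = 1.66×10^-4
Q = -0.965·0.001930·ln(2.894×10^-4) = 0.01518 m³/s
Check: V = 1.49 m/s, Re = 1.07×10^5, f = 0.02004, h_f = 21.8 m ≈ 21.7 m ✓

Q ≈ 0.0152 m³/s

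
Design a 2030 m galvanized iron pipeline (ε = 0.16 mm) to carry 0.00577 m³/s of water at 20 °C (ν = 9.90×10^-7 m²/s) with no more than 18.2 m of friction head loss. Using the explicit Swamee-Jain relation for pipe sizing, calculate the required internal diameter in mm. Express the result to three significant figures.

D ≈ 96.3 mm

Swamee-Jain (Type III): D = 0.66·[ε^1.25·(LQ²/(gh_f))^4.75 + ν·Q^9.4·(L/(gh_f))^5.2]^0.04
LQ²/(gh_f) = 3.785×10^-4; L/(gh_f) = 11.37
Term 1 = ε^1.25·(…)^4.75 = 1.00×10^-21; Term 2 = ν·Q^9.4·(…)^5.2 = 2.76×10^-22
D = 0.66·(1.00×10^-21 + 2.76×10^-22)^0.04 = 0.09634 m = 96.3 mm
Check: V = 0.792 m/s, Re = 7.70×10^4, f = 0.02490, h_f = 16.8 m ≈ 18.2 m ✓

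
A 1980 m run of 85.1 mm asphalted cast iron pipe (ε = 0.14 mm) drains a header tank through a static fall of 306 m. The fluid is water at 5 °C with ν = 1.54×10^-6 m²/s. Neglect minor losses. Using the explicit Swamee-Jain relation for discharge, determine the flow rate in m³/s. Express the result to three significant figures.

Q ≈ 0.0189 m³/s

Swamee-Jain (Type II): Q = -0.965·√(gD⁵h_f/L)·ln[ε/(3.7D) + √(3.17ν²L/(gD³h_f))]
√(gD⁵h_f/L) = √(9.81·0.0851⁵·306/1980) = 0.002601
ε/(3.7D) = 4.45×10^-4; √(3.17ν²L/(gD³h_f)) = 8.97×10^-5
Q = -0.965·0.002601·ln(5.343×10^-4) = 0.01891 m³/s
Check: V = 3.33 m/s, Re = 1.84×10^5, f = 0.02352, h_f = 308 m ≈ 306 m ✓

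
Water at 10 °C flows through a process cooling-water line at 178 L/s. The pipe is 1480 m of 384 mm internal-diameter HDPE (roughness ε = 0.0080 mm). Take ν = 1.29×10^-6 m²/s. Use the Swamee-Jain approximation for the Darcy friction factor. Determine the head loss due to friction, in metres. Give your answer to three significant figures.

h_f ≈ 6.32 m

V = 4Q/(πD²) = 4·0.178/(π·0.384²) = 1.537 m/s
Re = VD/ν = 1.537·0.384/1.29×10^-6 = 4.58×10^5 → turbulent
ε/D = 0.0080/384 = 2.08×10^-5
Swamee-Jain: f = 0.01361
h_f = f(L/D)V²/(2g) = 0.01361·(1480/0.384)·1.537²/(2·9.81) = 6.317 m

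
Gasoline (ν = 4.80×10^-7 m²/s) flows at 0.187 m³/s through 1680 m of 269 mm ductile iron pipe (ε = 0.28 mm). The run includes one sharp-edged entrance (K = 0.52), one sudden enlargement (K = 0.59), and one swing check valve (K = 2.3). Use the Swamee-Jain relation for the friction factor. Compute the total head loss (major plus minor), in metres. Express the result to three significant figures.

H_L ≈ 71.0 m

V = 4Q/(πD²) = 3.290 m/s; V²/2g = 0.5518 m
Re = 1.84×10^6, ε/D = 0.00104 → f = 0.02005 (Swamee-Jain)
Major: h_f = f(L/D)·V²/2g = 0.02005·6245·0.5518 = 69.11 m
Minor: ΣK = 3.41; h_m = ΣK·V²/2g = 1.882 m
Total H_L = 69.11 + 1.882 = 70.99 m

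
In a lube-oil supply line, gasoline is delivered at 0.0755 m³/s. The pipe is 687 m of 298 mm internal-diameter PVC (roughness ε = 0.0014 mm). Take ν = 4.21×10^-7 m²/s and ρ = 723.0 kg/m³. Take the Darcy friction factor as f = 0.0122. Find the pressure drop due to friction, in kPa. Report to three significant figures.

Δp ≈ 11.9 kPa

V = 4Q/(πD²) = 4·0.0755/(π·0.298²) = 1.082 m/s
h_f = f(L/D)V²/(2g) = 0.01220·(687/0.298)·1.082²/(2·9.81) = 1.680 m
Δp = ρg·h_f = 723.0·9.81·1.680 = 11.91 kPa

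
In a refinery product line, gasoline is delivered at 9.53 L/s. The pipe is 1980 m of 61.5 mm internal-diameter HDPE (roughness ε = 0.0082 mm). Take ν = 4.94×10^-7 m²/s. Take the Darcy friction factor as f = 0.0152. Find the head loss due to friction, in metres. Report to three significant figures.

V = 4Q/(πD²) = 4·0.00953/(π·0.0615²) = 3.208 m/s
h_f = f(L/D)V²/(2g) = 0.01520·(1980/0.0615)·3.208²/(2·9.81) = 256.7 m

h_f ≈ 257 m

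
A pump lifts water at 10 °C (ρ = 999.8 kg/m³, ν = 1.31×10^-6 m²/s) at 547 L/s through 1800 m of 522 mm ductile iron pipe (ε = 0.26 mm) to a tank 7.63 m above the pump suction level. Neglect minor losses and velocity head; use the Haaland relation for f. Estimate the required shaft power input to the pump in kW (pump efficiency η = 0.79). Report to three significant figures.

V = 4Q/(πD²) = 2.556 m/s; Re = 1.02×10^6; ε/D = 4.98×10^-4; f = 0.01715
h_f = f(L/D)V²/2g = 19.69 m
Total head H = z + h_f = 7.63 + 19.69 = 27.32 m
P_hyd = ρgQH = 999.8·9.81·0.547·27.32 = 146.6 kW
P_shaft = P_hyd/η = 146.6/0.79 = 185.6 kW

P_shaft ≈ 186 kW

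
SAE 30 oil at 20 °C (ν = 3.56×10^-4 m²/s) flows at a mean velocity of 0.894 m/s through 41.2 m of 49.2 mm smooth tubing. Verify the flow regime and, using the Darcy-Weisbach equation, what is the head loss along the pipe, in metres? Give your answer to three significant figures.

Re = VD/ν = 0.894·0.04920/3.56×10^-4 = 124 → laminar (Re < 2300)
f = 64/Re = 0.5180
h_f = f(L/D)V²/(2g) = 0.5180·(41.2/0.04920)·0.894²/(2·9.81) = 17.67 m

h_f ≈ 17.7 m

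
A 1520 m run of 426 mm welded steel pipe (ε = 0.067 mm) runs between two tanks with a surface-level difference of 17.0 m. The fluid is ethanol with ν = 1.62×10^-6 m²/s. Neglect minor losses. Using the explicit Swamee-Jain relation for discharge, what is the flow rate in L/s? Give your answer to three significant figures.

Swamee-Jain (Type II): Q = -0.965·√(gD⁵h_f/L)·ln[ε/(3.7D) + √(3.17ν²L/(gD³h_f))]
√(gD⁵h_f/L) = √(9.81·0.426⁵·17.0/1520) = 0.03923
ε/(3.7D) = 4.25×10^-5; √(3.17ν²L/(gD³h_f)) = 3.13×10^-5
Q = -0.965·0.03923·ln(7.383×10^-5) = 0.3602 m³/s
Check: V = 2.53 m/s, Re = 6.65×10^5, f = 0.01471, h_f = 17.1 m ≈ 17.0 m ✓

Q ≈ 360 L/s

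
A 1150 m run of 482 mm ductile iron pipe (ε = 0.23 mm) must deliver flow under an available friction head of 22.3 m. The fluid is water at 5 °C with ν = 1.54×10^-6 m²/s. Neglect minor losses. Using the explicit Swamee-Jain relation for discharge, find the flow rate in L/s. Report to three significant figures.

Q ≈ 599 L/s

Swamee-Jain (Type II): Q = -0.965·√(gD⁵h_f/L)·ln[ε/(3.7D) + √(3.17ν²L/(gD³h_f))]
√(gD⁵h_f/L) = √(9.81·0.482⁵·22.3/1150) = 0.07035
ε/(3.7D) = 1.29×10^-4; √(3.17ν²L/(gD³h_f)) = 1.88×10^-5
Q = -0.965·0.07035·ln(1.478×10^-4) = 0.5988 m³/s
Check: V = 3.28 m/s, Re = 1.03×10^6, f = 0.01713, h_f = 22.4 m ≈ 22.3 m ✓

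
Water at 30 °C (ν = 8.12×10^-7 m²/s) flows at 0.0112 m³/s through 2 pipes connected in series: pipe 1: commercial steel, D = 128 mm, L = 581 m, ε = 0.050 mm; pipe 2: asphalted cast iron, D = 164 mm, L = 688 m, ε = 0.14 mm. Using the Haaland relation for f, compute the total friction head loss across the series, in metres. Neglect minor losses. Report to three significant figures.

Pipe 1: V = 0.8704 m/s, Re = 1.37×10^5, ε/D = 3.91×10^-4, f = 0.01880, h_1 = f(L/D)V²/2g = 3.296 m
Pipe 2: V = 0.5302 m/s, Re = 1.07×10^5, ε/D = 8.54×10^-4, f = 0.02131, h_2 = f(L/D)V²/2g = 1.281 m
Series → Q common, losses add: H = Σh = 4.576 m

H ≈ 4.58 m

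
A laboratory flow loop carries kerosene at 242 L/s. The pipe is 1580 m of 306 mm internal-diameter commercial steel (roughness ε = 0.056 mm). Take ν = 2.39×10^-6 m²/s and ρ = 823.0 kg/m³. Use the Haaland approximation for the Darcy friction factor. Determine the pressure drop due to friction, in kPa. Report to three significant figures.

V = 4Q/(πD²) = 4·0.242/(π·0.306²) = 3.291 m/s
Re = VD/ν = 3.291·0.306/2.39×10^-6 = 4.21×10^5 → turbulent
ε/D = 0.056/306 = 1.83×10^-4
Haaland: f = 0.01537
h_f = f(L/D)V²/(2g) = 0.01537·(1580/0.306)·3.291²/(2·9.81) = 43.79 m
Δp = ρg·h_f = 823.0·9.81·43.79 = 353.6 kPa

Δp ≈ 354 kPa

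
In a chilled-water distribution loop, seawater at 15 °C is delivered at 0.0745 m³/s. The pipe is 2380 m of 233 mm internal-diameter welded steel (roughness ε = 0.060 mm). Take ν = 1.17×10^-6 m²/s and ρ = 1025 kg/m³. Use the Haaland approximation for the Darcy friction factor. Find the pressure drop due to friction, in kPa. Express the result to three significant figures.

V = 4Q/(πD²) = 4·0.0745/(π·0.233²) = 1.747 m/s
Re = VD/ν = 1.747·0.233/1.17×10^-6 = 3.48×10^5 → turbulent
ε/D = 0.060/233 = 2.58×10^-4
Haaland: f = 0.01627
h_f = f(L/D)V²/(2g) = 0.01627·(2380/0.233)·1.747²/(2·9.81) = 25.86 m
Δp = ρg·h_f = 1025·9.81·25.86 = 260.0 kPa

Δp ≈ 260 kPa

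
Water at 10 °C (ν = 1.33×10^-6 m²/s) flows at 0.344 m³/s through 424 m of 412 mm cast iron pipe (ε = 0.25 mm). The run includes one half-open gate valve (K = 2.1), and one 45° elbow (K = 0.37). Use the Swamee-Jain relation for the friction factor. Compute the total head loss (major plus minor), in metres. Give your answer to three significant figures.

V = 4Q/(πD²) = 2.580 m/s; V²/2g = 0.3394 m
Re = 7.99×10^5, ε/D = 6.07×10^-4 → f = 0.01810 (Swamee-Jain)
Major: h_f = f(L/D)·V²/2g = 0.01810·1029·0.3394 = 6.320 m
Minor: ΣK = 2.47; h_m = ΣK·V²/2g = 0.8382 m
Total H_L = 6.320 + 0.8382 = 7.158 m

H_L ≈ 7.16 m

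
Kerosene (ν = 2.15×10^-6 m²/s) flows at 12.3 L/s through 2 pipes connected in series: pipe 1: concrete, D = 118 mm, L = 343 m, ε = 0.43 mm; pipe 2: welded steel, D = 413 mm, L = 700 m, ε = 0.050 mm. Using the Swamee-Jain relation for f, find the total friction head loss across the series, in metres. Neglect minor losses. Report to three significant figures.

H ≈ 5.60 m

Pipe 1: V = 1.125 m/s, Re = 6.17×10^4, ε/D = 0.00364, f = 0.02977, h_1 = f(L/D)V²/2g = 5.579 m
Pipe 2: V = 0.09182 m/s, Re = 1.76×10^4, ε/D = 1.21×10^-4, f = 0.02693, h_2 = f(L/D)V²/2g = 0.01961 m
Series → Q common, losses add: H = Σh = 5.599 m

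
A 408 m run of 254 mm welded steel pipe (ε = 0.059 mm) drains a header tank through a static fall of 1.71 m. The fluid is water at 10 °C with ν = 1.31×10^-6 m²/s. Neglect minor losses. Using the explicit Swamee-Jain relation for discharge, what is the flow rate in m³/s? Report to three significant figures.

Q ≈ 0.0559 m³/s

Swamee-Jain (Type II): Q = -0.965·√(gD⁵h_f/L)·ln[ε/(3.7D) + √(3.17ν²L/(gD³h_f))]
√(gD⁵h_f/L) = √(9.81·0.254⁵·1.71/408) = 0.006593
ε/(3.7D) = 6.28×10^-5; √(3.17ν²L/(gD³h_f)) = 8.99×10^-5
Q = -0.965·0.006593·ln(1.526×10^-4) = 0.05591 m³/s
Check: V = 1.10 m/s, Re = 2.14×10^5, f = 0.01721, h_f = 1.72 m ≈ 1.71 m ✓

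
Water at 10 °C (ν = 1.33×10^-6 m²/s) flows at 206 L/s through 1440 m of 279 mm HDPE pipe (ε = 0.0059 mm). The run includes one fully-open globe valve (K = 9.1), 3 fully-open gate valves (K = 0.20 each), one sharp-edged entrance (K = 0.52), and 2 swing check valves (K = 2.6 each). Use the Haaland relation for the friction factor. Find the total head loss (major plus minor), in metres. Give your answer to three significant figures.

H_L ≈ 46.6 m

V = 4Q/(πD²) = 3.370 m/s; V²/2g = 0.5787 m
Re = 7.07×10^5, ε/D = 2.11×10^-5 → f = 0.01261 (Haaland)
Major: h_f = f(L/D)·V²/2g = 0.01261·5161·0.5787 = 37.66 m
Minor: ΣK = 15.4; h_m = ΣK·V²/2g = 8.923 m
Total H_L = 37.66 + 8.923 = 46.58 m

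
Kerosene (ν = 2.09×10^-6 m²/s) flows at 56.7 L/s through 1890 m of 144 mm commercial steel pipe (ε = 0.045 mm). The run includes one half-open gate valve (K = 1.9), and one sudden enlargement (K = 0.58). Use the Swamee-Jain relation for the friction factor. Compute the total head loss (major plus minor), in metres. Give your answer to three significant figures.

H_L ≈ 144 m

V = 4Q/(πD²) = 3.482 m/s; V²/2g = 0.6178 m
Re = 2.40×10^5, ε/D = 3.13×10^-4 → f = 0.01752 (Swamee-Jain)
Major: h_f = f(L/D)·V²/2g = 0.01752·13125·0.6178 = 142.1 m
Minor: ΣK = 2.48; h_m = ΣK·V²/2g = 1.532 m
Total H_L = 142.1 + 1.532 = 143.6 m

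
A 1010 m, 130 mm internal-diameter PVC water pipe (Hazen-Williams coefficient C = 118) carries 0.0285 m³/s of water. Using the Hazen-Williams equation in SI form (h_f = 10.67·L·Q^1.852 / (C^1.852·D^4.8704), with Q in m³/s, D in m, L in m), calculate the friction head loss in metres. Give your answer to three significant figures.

h_f ≈ 44.6 m

h_f = 10.67·1010·0.0285^1.852 / (118^1.852·0.130^4.8704) = 44.58 m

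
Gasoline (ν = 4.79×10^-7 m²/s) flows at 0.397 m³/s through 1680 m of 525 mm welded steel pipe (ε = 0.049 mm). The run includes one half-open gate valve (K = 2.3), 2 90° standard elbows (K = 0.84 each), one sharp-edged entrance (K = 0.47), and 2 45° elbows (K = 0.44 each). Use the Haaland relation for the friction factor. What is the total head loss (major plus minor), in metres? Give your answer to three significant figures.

V = 4Q/(πD²) = 1.834 m/s; V²/2g = 0.1714 m
Re = 2.01×10^6, ε/D = 9.33×10^-5 → f = 0.01261 (Haaland)
Major: h_f = f(L/D)·V²/2g = 0.01261·3200·0.1714 = 6.919 m
Minor: ΣK = 5.33; h_m = ΣK·V²/2g = 0.9137 m
Total H_L = 6.919 + 0.9137 = 7.832 m

H_L ≈ 7.83 m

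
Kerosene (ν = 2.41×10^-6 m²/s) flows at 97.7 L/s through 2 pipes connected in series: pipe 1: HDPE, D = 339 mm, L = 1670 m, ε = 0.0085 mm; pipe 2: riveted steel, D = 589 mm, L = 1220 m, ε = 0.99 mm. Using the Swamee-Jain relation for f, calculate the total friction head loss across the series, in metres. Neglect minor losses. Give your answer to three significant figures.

Pipe 1: V = 1.082 m/s, Re = 1.52×10^5, ε/D = 2.51×10^-5, f = 0.01659, h_1 = f(L/D)V²/2g = 4.879 m
Pipe 2: V = 0.3586 m/s, Re = 8.76×10^4, ε/D = 0.00168, f = 0.02470, h_2 = f(L/D)V²/2g = 0.3353 m
Series → Q common, losses add: H = Σh = 5.215 m

H ≈ 5.21 m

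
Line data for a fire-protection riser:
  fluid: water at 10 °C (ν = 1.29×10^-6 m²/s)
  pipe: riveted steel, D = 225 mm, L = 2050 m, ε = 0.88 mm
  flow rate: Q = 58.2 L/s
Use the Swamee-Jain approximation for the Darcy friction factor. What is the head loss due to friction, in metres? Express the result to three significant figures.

V = 4Q/(πD²) = 4·0.0582/(π·0.225²) = 1.464 m/s
Re = VD/ν = 1.464·0.225/1.29×10^-6 = 2.55×10^5 → turbulent
ε/D = 0.88/225 = 0.00391
Swamee-Jain: f = 0.02883
h_f = f(L/D)V²/(2g) = 0.02883·(2050/0.225)·1.464²/(2·9.81) = 28.68 m

h_f ≈ 28.7 m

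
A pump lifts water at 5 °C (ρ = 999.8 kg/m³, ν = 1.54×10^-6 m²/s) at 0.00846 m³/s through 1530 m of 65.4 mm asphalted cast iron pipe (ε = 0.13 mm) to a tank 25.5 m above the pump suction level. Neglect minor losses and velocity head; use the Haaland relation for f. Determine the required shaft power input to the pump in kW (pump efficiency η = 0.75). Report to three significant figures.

V = 4Q/(πD²) = 2.518 m/s; Re = 1.07×10^5; ε/D = 0.00199; f = 0.02485
h_f = f(L/D)V²/2g = 187.9 m
Total head H = z + h_f = 25.5 + 187.9 = 213.4 m
P_hyd = ρgQH = 999.8·9.81·0.00846·213.4 = 17.71 kW
P_shaft = P_hyd/η = 17.71/0.75 = 23.61 kW

P_shaft ≈ 23.6 kW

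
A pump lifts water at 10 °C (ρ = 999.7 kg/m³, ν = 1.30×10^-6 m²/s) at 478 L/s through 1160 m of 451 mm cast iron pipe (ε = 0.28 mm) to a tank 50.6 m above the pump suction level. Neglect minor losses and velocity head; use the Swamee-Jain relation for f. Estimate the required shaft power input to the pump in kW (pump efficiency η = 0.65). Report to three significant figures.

P_shaft ≈ 518 kW

V = 4Q/(πD²) = 2.992 m/s; Re = 1.04×10^6; ε/D = 6.21×10^-4; f = 0.01805
h_f = f(L/D)V²/2g = 21.19 m
Total head H = z + h_f = 50.6 + 21.19 = 71.79 m
P_hyd = ρgQH = 999.7·9.81·0.478·71.79 = 336.5 kW
P_shaft = P_hyd/η = 336.5/0.65 = 517.7 kW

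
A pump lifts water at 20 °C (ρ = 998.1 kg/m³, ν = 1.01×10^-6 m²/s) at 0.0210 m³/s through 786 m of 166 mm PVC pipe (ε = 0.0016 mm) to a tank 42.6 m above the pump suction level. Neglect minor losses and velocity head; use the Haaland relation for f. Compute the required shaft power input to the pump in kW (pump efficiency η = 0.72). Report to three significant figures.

P_shaft ≈ 13.2 kW

V = 4Q/(πD²) = 0.9703 m/s; Re = 1.59×10^5; ε/D = 9.64×10^-6; f = 0.01625
h_f = f(L/D)V²/2g = 3.693 m
Total head H = z + h_f = 42.6 + 3.693 = 46.29 m
P_hyd = ρgQH = 998.1·9.81·0.0210·46.29 = 9.519 kW
P_shaft = P_hyd/η = 9.519/0.72 = 13.22 kW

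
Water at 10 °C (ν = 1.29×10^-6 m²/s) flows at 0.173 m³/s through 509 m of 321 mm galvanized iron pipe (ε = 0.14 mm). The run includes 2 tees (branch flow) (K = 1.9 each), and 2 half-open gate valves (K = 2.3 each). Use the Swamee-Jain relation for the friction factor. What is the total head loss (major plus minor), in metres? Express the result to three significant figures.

V = 4Q/(πD²) = 2.138 m/s; V²/2g = 0.2329 m
Re = 5.32×10^5, ε/D = 4.36×10^-4 → f = 0.01731 (Swamee-Jain)
Major: h_f = f(L/D)·V²/2g = 0.01731·1586·0.2329 = 6.391 m
Minor: ΣK = 8.40; h_m = ΣK·V²/2g = 1.956 m
Total H_L = 6.391 + 1.956 = 8.348 m

H_L ≈ 8.35 m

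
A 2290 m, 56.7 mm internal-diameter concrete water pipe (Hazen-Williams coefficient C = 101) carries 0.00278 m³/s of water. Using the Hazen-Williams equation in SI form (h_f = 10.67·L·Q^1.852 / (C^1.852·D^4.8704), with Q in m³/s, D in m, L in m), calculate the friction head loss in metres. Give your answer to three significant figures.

h_f = 10.67·2290·0.00278^1.852 / (101^1.852·0.0567^4.8704) = 103.0 m

h_f ≈ 103 m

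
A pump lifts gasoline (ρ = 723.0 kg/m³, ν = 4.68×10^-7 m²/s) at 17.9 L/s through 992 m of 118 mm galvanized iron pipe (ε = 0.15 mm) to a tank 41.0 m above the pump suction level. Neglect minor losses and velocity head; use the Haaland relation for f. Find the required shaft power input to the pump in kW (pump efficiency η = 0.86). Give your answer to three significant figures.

V = 4Q/(πD²) = 1.637 m/s; Re = 4.13×10^5; ε/D = 0.00127; f = 0.02141
h_f = f(L/D)V²/2g = 24.58 m
Total head H = z + h_f = 41.0 + 24.58 = 65.58 m
P_hyd = ρgQH = 723.0·9.81·0.0179·65.58 = 8.325 kW
P_shaft = P_hyd/η = 8.325/0.86 = 9.681 kW

P_shaft ≈ 9.68 kW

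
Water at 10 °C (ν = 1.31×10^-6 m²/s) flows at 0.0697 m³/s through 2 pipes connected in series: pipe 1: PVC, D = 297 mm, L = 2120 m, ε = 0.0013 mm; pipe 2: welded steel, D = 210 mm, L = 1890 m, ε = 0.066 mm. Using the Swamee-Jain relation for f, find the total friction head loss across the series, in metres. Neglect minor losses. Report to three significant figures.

H ≈ 37.3 m

Pipe 1: V = 1.006 m/s, Re = 2.28×10^5, ε/D = 4.38×10^-6, f = 0.01519, h_1 = f(L/D)V²/2g = 5.592 m
Pipe 2: V = 2.012 m/s, Re = 3.23×10^5, ε/D = 3.14×10^-4, f = 0.01705, h_2 = f(L/D)V²/2g = 31.67 m
Series → Q common, losses add: H = Σh = 37.26 m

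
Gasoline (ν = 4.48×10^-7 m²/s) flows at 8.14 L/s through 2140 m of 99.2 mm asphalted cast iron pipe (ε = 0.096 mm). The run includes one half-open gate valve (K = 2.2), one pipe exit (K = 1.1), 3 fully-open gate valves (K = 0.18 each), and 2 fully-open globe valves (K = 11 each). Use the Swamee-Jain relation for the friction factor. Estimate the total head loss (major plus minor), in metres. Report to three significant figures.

H_L ≈ 26.9 m

V = 4Q/(πD²) = 1.053 m/s; V²/2g = 0.05654 m
Re = 2.33×10^5, ε/D = 9.68×10^-4 → f = 0.02088 (Swamee-Jain)
Major: h_f = f(L/D)·V²/2g = 0.02088·21573·0.05654 = 25.46 m
Minor: ΣK = 25.8; h_m = ΣK·V²/2g = 1.461 m
Total H_L = 25.46 + 1.461 = 26.92 m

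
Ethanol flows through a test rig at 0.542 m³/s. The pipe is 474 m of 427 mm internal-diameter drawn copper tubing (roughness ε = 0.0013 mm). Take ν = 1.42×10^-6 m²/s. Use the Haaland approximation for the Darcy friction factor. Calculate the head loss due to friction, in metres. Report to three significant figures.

V = 4Q/(πD²) = 4·0.542/(π·0.427²) = 3.785 m/s
Re = VD/ν = 3.785·0.427/1.42×10^-6 = 1.14×10^6 → turbulent
ε/D = 0.0013/427 = 3.04×10^-6
Haaland: f = 0.01139
h_f = f(L/D)V²/(2g) = 0.01139·(474/0.427)·3.785²/(2·9.81) = 9.234 m

h_f ≈ 9.23 m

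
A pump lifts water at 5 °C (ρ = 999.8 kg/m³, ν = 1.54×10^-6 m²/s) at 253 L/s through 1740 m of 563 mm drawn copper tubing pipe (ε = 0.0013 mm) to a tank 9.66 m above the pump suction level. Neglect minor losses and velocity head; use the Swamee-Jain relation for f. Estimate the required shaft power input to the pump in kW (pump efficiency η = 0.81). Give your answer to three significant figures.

P_shaft ≈ 36.5 kW

V = 4Q/(πD²) = 1.016 m/s; Re = 3.72×10^5; ε/D = 2.31×10^-6; f = 0.01385
h_f = f(L/D)V²/2g = 2.253 m
Total head H = z + h_f = 9.66 + 2.253 = 11.91 m
P_hyd = ρgQH = 999.8·9.81·0.253·11.91 = 29.56 kW
P_shaft = P_hyd/η = 29.56/0.81 = 36.49 kW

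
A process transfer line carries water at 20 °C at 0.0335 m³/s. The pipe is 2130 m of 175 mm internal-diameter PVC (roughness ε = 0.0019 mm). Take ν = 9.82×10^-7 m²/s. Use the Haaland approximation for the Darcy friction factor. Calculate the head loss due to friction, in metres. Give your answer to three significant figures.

h_f ≈ 18.0 m

V = 4Q/(πD²) = 4·0.0335/(π·0.175²) = 1.393 m/s
Re = VD/ν = 1.393·0.175/9.82×10^-7 = 2.48×10^5 → turbulent
ε/D = 0.0019/175 = 1.09×10^-5
Haaland: f = 0.01494
h_f = f(L/D)V²/(2g) = 0.01494·(2130/0.175)·1.393²/(2·9.81) = 17.98 m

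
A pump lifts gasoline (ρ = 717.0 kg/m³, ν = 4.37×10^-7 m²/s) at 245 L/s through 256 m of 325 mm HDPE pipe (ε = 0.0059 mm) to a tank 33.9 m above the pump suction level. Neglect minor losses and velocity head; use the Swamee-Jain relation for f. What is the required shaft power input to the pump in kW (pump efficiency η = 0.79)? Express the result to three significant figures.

V = 4Q/(πD²) = 2.953 m/s; Re = 2.20×10^6; ε/D = 1.82×10^-5; f = 0.01089
h_f = f(L/D)V²/2g = 3.813 m
Total head H = z + h_f = 33.9 + 3.813 = 37.71 m
P_hyd = ρgQH = 717.0·9.81·0.245·37.71 = 64.99 kW
P_shaft = P_hyd/η = 64.99/0.79 = 82.27 kW

P_shaft ≈ 82.3 kW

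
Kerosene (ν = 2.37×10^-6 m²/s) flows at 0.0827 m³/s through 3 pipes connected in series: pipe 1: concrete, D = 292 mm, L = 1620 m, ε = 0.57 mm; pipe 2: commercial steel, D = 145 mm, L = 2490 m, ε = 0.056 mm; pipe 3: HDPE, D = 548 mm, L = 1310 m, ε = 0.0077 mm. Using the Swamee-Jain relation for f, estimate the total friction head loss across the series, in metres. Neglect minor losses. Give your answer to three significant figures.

Pipe 1: V = 1.235 m/s, Re = 1.52×10^5, ε/D = 0.00195, f = 0.02463, h_1 = f(L/D)V²/2g = 10.62 m
Pipe 2: V = 5.008 m/s, Re = 3.06×10^5, ε/D = 3.86×10^-4, f = 0.01761, h_2 = f(L/D)V²/2g = 386.6 m
Pipe 3: V = 0.3506 m/s, Re = 8.11×10^4, ε/D = 1.41×10^-5, f = 0.01875, h_3 = f(L/D)V²/2g = 0.2808 m
Series → Q common, losses add: H = Σh = 397.5 m

H ≈ 397 m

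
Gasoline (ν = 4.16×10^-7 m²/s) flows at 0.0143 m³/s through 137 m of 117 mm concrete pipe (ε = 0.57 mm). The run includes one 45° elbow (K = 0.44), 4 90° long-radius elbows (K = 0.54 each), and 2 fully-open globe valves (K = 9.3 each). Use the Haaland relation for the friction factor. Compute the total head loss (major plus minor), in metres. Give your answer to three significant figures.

V = 4Q/(πD²) = 1.330 m/s; V²/2g = 0.09017 m
Re = 3.74×10^5, ε/D = 0.00487 → f = 0.03043 (Haaland)
Major: h_f = f(L/D)·V²/2g = 0.03043·1171·0.09017 = 3.212 m
Minor: ΣK = 21.2; h_m = ΣK·V²/2g = 1.912 m
Total H_L = 3.212 + 1.912 = 5.124 m

H_L ≈ 5.12 m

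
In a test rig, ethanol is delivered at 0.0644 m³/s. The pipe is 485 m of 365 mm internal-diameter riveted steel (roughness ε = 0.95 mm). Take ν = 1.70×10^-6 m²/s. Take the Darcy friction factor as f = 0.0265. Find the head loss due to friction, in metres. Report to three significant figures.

h_f ≈ 0.680 m

V = 4Q/(πD²) = 4·0.0644/(π·0.365²) = 0.6155 m/s
h_f = f(L/D)V²/(2g) = 0.02650·(485/0.365)·0.6155²/(2·9.81) = 0.6799 m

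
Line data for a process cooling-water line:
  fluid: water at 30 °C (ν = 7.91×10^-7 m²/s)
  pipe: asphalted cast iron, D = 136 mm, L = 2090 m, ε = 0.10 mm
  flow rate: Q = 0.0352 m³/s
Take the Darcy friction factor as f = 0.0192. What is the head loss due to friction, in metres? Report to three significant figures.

h_f ≈ 88.3 m

V = 4Q/(πD²) = 4·0.0352/(π·0.136²) = 2.423 m/s
h_f = f(L/D)V²/(2g) = 0.01920·(2090/0.136)·2.423²/(2·9.81) = 88.30 m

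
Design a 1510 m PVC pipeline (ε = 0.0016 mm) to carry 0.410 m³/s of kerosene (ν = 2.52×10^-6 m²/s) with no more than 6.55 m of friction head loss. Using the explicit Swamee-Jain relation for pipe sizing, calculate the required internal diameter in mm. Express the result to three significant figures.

Swamee-Jain (Type III): D = 0.66·[ε^1.25·(LQ²/(gh_f))^4.75 + ν·Q^9.4·(L/(gh_f))^5.2]^0.04
LQ²/(gh_f) = 3.950; L/(gh_f) = 23.50
Term 1 = ε^1.25·(…)^4.75 = 3.88×10^-5; Term 2 = ν·Q^9.4·(…)^5.2 = 0.00778
D = 0.66·(3.88×10^-5 + 0.00778)^0.04 = 0.5436 m = 544 mm
Check: V = 1.77 m/s, Re = 3.81×10^5, f = 0.01379, h_f = 6.09 m ≈ 6.55 m ✓

D ≈ 544 mm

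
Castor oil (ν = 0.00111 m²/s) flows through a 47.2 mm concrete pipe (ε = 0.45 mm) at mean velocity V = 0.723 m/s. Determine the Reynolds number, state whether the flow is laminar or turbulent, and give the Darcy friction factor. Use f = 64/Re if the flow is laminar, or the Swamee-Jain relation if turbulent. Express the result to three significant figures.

Re ≈ 30.7; laminar; f = 64/Re ≈ 2.08

Re = VD/ν = 0.7230·0.0472/0.00111 = 30.7
Re < 2300 → laminar → f = 64/Re = 2.082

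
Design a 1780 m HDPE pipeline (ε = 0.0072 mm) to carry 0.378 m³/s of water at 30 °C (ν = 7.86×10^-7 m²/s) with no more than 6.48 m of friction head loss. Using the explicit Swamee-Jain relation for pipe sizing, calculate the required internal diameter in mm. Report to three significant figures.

Swamee-Jain (Type III): D = 0.66·[ε^1.25·(LQ²/(gh_f))^4.75 + ν·Q^9.4·(L/(gh_f))^5.2]^0.04
LQ²/(gh_f) = 4.001; L/(gh_f) = 28.00
Term 1 = ε^1.25·(…)^4.75 = 2.70×10^-4; Term 2 = ν·Q^9.4·(…)^5.2 = 0.00281
D = 0.66·(2.70×10^-4 + 0.00281)^0.04 = 0.5237 m = 524 mm
Check: V = 1.75 m/s, Re = 1.17×10^6, f = 0.01167, h_f = 6.23 m ≈ 6.48 m ✓

D ≈ 524 mm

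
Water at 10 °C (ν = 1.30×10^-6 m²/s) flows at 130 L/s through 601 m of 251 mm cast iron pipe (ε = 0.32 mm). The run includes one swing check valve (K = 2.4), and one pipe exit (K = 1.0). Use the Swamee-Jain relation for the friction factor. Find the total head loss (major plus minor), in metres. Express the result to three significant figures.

V = 4Q/(πD²) = 2.627 m/s; V²/2g = 0.3518 m
Re = 5.07×10^5, ε/D = 0.00127 → f = 0.02147 (Swamee-Jain)
Major: h_f = f(L/D)·V²/2g = 0.02147·2394·0.3518 = 18.08 m
Minor: ΣK = 3.40; h_m = ΣK·V²/2g = 1.196 m
Total H_L = 18.08 + 1.196 = 19.28 m

H_L ≈ 19.3 m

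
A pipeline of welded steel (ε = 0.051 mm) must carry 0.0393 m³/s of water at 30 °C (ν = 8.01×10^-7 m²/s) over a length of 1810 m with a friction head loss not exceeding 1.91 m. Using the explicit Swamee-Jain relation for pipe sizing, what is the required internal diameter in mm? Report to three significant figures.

Swamee-Jain (Type III): D = 0.66·[ε^1.25·(LQ²/(gh_f))^4.75 + ν·Q^9.4·(L/(gh_f))^5.2]^0.04
LQ²/(gh_f) = 0.1492; L/(gh_f) = 96.60
Term 1 = ε^1.25·(…)^4.75 = 5.13×10^-10; Term 2 = ν·Q^9.4·(…)^5.2 = 1.03×10^-9
D = 0.66·(5.13×10^-10 + 1.03×10^-9)^0.04 = 0.2931 m = 293 mm
Check: V = 0.582 m/s, Re = 2.13×10^5, f = 0.01680, h_f = 1.79 m ≈ 1.91 m ✓

D ≈ 293 mm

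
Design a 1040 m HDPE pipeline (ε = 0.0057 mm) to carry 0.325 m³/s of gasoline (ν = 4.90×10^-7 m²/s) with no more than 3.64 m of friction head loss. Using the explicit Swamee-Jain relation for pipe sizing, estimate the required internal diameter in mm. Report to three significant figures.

Swamee-Jain (Type III): D = 0.66·[ε^1.25·(LQ²/(gh_f))^4.75 + ν·Q^9.4·(L/(gh_f))^5.2]^0.04
LQ²/(gh_f) = 3.076; L/(gh_f) = 29.12
Term 1 = ε^1.25·(…)^4.75 = 5.79×10^-5; Term 2 = ν·Q^9.4·(…)^5.2 = 5.20×10^-4
D = 0.66·(5.79×10^-5 + 5.20×10^-4)^0.04 = 0.4898 m = 490 mm
Check: V = 1.72 m/s, Re = 1.72×10^6, f = 0.01101, h_f = 3.54 m ≈ 3.64 m ✓

D ≈ 490 mm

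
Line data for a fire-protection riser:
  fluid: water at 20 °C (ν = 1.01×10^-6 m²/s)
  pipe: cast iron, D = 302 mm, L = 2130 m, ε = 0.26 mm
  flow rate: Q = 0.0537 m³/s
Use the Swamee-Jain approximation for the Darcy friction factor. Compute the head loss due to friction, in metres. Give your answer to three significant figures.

V = 4Q/(πD²) = 4·0.0537/(π·0.302²) = 0.7497 m/s
Re = VD/ν = 0.7497·0.302/1.01×10^-6 = 2.24×10^5 → turbulent
ε/D = 0.26/302 = 8.61×10^-4
Swamee-Jain: f = 0.02048
h_f = f(L/D)V²/(2g) = 0.02048·(2130/0.302)·0.7497²/(2·9.81) = 4.137 m

h_f ≈ 4.14 m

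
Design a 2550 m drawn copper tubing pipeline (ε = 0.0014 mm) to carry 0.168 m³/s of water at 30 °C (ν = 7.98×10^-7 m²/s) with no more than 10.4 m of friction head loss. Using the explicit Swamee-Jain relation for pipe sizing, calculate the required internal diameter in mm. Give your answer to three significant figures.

Swamee-Jain (Type III): D = 0.66·[ε^1.25·(LQ²/(gh_f))^4.75 + ν·Q^9.4·(L/(gh_f))^5.2]^0.04
LQ²/(gh_f) = 0.7054; L/(gh_f) = 24.99
Term 1 = ε^1.25·(…)^4.75 = 9.18×10^-9; Term 2 = ν·Q^9.4·(…)^5.2 = 7.74×10^-7
D = 0.66·(9.18×10^-9 + 7.74×10^-7)^0.04 = 0.3761 m = 376 mm
Check: V = 1.51 m/s, Re = 7.13×10^5, f = 0.01237, h_f = 9.78 m ≈ 10.4 m ✓

D ≈ 376 mm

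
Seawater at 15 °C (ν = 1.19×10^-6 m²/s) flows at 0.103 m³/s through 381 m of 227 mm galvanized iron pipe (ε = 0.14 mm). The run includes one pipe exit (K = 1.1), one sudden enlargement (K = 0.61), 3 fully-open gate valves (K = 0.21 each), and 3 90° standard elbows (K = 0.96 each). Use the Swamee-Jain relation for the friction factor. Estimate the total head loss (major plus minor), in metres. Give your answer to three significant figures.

V = 4Q/(πD²) = 2.545 m/s; V²/2g = 0.3301 m
Re = 4.85×10^5, ε/D = 6.17×10^-4 → f = 0.01849 (Swamee-Jain)
Major: h_f = f(L/D)·V²/2g = 0.01849·1678·0.3301 = 10.25 m
Minor: ΣK = 5.22; h_m = ΣK·V²/2g = 1.723 m
Total H_L = 10.25 + 1.723 = 11.97 m

H_L ≈ 12.0 m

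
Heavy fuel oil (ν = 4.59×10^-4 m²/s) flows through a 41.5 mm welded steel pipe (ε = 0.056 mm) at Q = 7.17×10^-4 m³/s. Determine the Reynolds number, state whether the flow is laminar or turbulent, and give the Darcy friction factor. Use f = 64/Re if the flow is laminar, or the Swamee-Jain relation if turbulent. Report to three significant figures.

V = 4Q/(πD²) = 0.5301 m/s
Re = VD/ν = 0.5301·0.0415/4.59×10^-4 = 47.9
Re < 2300 → laminar → f = 64/Re = 1.335

Re ≈ 47.9; laminar; f = 64/Re ≈ 1.34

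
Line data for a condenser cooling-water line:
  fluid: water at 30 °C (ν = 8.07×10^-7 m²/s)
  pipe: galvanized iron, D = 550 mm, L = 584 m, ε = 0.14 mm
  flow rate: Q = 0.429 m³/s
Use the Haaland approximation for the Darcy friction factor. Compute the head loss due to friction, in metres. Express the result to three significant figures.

V = 4Q/(πD²) = 4·0.429/(π·0.550²) = 1.806 m/s
Re = VD/ν = 1.806·0.550/8.07×10^-7 = 1.23×10^6 → turbulent
ε/D = 0.14/550 = 2.55×10^-4
Haaland: f = 0.01505
h_f = f(L/D)V²/(2g) = 0.01505·(584/0.550)·1.806²/(2·9.81) = 2.655 m

h_f ≈ 2.66 m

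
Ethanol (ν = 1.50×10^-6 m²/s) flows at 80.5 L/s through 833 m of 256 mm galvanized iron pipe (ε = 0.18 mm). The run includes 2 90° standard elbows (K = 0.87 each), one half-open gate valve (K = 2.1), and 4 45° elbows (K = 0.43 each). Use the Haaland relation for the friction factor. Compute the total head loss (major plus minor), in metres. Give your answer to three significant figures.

H_L ≈ 8.52 m

V = 4Q/(πD²) = 1.564 m/s; V²/2g = 0.1247 m
Re = 2.67×10^5, ε/D = 7.03×10^-4 → f = 0.01929 (Haaland)
Major: h_f = f(L/D)·V²/2g = 0.01929·3254·0.1247 = 7.823 m
Minor: ΣK = 5.56; h_m = ΣK·V²/2g = 0.6932 m
Total H_L = 7.823 + 0.6932 = 8.517 m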